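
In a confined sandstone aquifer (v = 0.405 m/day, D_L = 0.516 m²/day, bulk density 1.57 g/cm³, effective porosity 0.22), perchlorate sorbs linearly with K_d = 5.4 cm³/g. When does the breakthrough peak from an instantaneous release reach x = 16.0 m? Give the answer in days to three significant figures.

Retardation factor R = 1 + ρ_b·K_d/n = 1 + 1.57 × 5.4/0.22 = 39.54.
Sorption retards both mechanisms: v_R = v/R = 0.01024 m/day, D_R = D/R = 0.01305 m²/day.
Peak time from v_R²t² + 2D_R t − x² = 0: t = (√(D_R² + v_R²x²) − D_R)/v_R².
√(D_R² + v_R²x²) = √(0.01305² + 0.01024² × 16.0²) = 0.1644; v_R² = 0.0001049.
t = (0.1644 − 0.01305)/0.0001049 = 1440 days.

1440 days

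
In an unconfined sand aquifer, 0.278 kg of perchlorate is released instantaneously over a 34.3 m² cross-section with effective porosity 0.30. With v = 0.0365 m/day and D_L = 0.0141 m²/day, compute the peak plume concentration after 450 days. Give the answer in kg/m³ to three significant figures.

0.00303 kg/m³

The peak of an instantaneous 1D plume sits at x = vt; there the Gaussian factor is 1 and C_max = M/(n_e·A·√(4πDt)), where n_e·A is the pore area the mass is dissolved in.
√(4πDt) = √(4π × 0.0141 × 450) = 8.929 m, so C_max = 0.278/(0.30 × 34.3 × 8.929) = 0.00303 kg/m³.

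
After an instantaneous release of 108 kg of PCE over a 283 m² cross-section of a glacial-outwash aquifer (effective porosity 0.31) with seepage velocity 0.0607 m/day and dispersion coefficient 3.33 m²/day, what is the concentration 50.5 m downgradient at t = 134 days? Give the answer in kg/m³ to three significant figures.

For an instantaneous plane source, C(x,t) = M/(n_e·A·√(4πDt)) · exp(−(x−vt)²/(4Dt)), with n_e·A the pore (flow) area.
Plume center vt = 0.0607 × 134 = 8.1338 m, so the well at 50.5 m is 42.3662 m downgradient of the peak.
√(4πDt) = 74.88 m, giving peak height M/(n_e·A·√(4πDt)) = 108/(0.31 × 283 × 74.88) = 0.01644 kg/m³.
(x−vt)²/(4Dt) = (42.3662)²/(4 × 3.33 × 134) = 1.006; exp(−1.006) = 0.3657.
C = 0.01644 × 0.3657 = 0.00601 kg/m³.

0.00601 kg/m³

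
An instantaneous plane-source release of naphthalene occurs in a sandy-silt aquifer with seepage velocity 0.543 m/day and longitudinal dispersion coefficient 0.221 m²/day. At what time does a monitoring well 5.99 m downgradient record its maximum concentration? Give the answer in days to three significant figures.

For the 1D instantaneous-source solution, setting ∂C/∂t = 0 at fixed x gives v²t² + 2Dt − x² = 0, so t = (√(D² + v²x²) − D)/v².
√(D² + v²x²) = √(0.221² + 0.543² × 5.99²) = 3.260; v² = 0.294849.
t = (3.260 − 0.221)/0.294849 = 10.3 days (vs. the pure-advection estimate x/v = 11.0 d).

10.3 days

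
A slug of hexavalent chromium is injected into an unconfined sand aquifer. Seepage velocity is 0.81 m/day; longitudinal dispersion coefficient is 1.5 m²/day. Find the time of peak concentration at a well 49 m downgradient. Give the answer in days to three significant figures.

58.3 days

For the 1D instantaneous-source solution, setting ∂C/∂t = 0 at fixed x gives v²t² + 2Dt − x² = 0, so t = (√(D² + v²x²) − D)/v².
√(D² + v²x²) = √(1.5² + 0.81² × 49²) = 39.72; v² = 0.6561.
t = (39.72 − 1.5)/0.6561 = 58.3 days (vs. the pure-advection estimate x/v = 60.5 d).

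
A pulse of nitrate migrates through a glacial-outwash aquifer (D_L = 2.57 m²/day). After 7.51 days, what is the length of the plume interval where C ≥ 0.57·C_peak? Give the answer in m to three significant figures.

The plume is Gaussian with σ = √(2Dt) = √(2 × 2.57 × 7.51) = 6.213 m.
C/C_peak = exp(−Δx²/(2σ²)) = 0.57 ⇒ Δx = σ·√(−2 ln 0.57) = 6.213 × 1.060 = 6.586 m.
Width = 2Δx = 13.2 m.

13.2 m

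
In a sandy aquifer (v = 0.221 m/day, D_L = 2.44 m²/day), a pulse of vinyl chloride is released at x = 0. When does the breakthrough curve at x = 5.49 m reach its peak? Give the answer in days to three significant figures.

5.84 days

For the 1D instantaneous-source solution, setting ∂C/∂t = 0 at fixed x gives v²t² + 2Dt − x² = 0, so t = (√(D² + v²x²) − D)/v².
√(D² + v²x²) = √(2.44² + 0.221² × 5.49²) = 2.725; v² = 0.048841.
t = (2.725 − 2.44)/0.048841 = 5.84 days (vs. the pure-advection estimate x/v = 24.8 d).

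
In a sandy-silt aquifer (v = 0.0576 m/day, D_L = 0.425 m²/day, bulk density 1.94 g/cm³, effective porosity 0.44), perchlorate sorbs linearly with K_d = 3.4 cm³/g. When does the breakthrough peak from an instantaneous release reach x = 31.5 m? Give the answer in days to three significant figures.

Retardation factor R = 1 + ρ_b·K_d/n = 1 + 1.94 × 3.4/0.44 = 15.99.
Sorption retards both mechanisms: v_R = v/R = 0.003602 m/day, D_R = D/R = 0.02658 m²/day.
Peak time from v_R²t² + 2D_R t − x² = 0: t = (√(D_R² + v_R²x²) − D_R)/v_R².
√(D_R² + v_R²x²) = √(0.02658² + 0.003602² × 31.5²) = 0.1165; v_R² = 1.297e-05.
t = (0.1165 − 0.02658)/1.297e-05 = 6930 days.

6930 days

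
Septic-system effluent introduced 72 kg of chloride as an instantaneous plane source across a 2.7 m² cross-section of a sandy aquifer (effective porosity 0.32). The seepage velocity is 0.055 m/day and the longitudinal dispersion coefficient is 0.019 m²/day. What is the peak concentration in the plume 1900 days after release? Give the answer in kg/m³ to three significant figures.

3.91 kg/m³

The peak of an instantaneous 1D plume sits at x = vt; there the Gaussian factor is 1 and C_max = M/(n_e·A·√(4πDt)), where n_e·A is the pore area the mass is dissolved in.
√(4πDt) = √(4π × 0.019 × 1900) = 21.30 m, so C_max = 72/(0.32 × 2.7 × 21.30) = 3.91 kg/m³.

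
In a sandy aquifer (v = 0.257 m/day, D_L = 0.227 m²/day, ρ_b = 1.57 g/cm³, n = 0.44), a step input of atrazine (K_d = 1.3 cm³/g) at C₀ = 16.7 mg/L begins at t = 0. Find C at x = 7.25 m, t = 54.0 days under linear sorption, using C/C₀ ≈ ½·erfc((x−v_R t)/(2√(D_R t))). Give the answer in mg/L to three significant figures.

Retardation factor R = 1 + ρ_b·K_d/n = 1 + 1.57 × 1.3/0.44 = 5.639.
Sorption retards both mechanisms: v_R = v/R = 0.04558 m/day, D_R = D/R = 0.04026 m²/day.
v_R·t = 0.04558 × 54.0 = 2.46132 m; 2√(D_R t) = 2.949 m; argument = (7.25 − 2.46132)/2.949 = 1.624.
C = C₀ × ½·erfc(1.624) = 16.7 × 0.01082 = 0.181 mg/L.

0.181 mg/L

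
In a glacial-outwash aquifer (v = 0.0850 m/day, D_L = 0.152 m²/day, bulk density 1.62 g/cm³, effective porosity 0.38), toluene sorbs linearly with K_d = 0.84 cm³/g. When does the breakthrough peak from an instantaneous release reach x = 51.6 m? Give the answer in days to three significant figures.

Retardation factor R = 1 + ρ_b·K_d/n = 1 + 1.62 × 0.84/0.38 = 4.581.
Sorption retards both mechanisms: v_R = v/R = 0.01855 m/day, D_R = D/R = 0.03318 m²/day.
Peak time from v_R²t² + 2D_R t − x² = 0: t = (√(D_R² + v_R²x²) − D_R)/v_R².
√(D_R² + v_R²x²) = √(0.03318² + 0.01855² × 51.6²) = 0.9578; v_R² = 0.0003441.
t = (0.9578 − 0.03318)/0.0003441 = 2690 days.

2690 days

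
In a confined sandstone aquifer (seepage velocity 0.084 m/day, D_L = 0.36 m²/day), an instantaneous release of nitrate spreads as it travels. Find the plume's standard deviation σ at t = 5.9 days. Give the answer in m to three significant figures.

2.06 m

Dispersive spreading gives a Gaussian with σ² = 2Dt; advection only shifts the center.
σ = √(2 × 0.36 × 5.9) = 2.06 m.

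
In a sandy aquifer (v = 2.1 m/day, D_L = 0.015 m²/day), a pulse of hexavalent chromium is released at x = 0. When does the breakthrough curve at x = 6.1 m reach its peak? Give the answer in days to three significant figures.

2.90 days

For the 1D instantaneous-source solution, setting ∂C/∂t = 0 at fixed x gives v²t² + 2Dt − x² = 0, so t = (√(D² + v²x²) − D)/v².
√(D² + v²x²) = √(0.015² + 2.1² × 6.1²) = 12.81; v² = 4.41.
t = (12.81 − 0.015)/4.41 = 2.90 days (vs. the pure-advection estimate x/v = 2.90 d).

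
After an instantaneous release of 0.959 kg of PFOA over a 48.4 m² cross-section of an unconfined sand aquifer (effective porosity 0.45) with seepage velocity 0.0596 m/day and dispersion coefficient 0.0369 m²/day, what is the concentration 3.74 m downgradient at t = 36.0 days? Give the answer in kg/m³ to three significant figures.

0.00668 kg/m³

For an instantaneous plane source, C(x,t) = M/(n_e·A·√(4πDt)) · exp(−(x−vt)²/(4Dt)), with n_e·A the pore (flow) area.
Plume center vt = 0.0596 × 36.0 = 2.1456 m, so the well at 3.74 m is 1.5944 m downgradient of the peak.
√(4πDt) = 4.086 m, giving peak height M/(n_e·A·√(4πDt)) = 0.959/(0.45 × 48.4 × 4.086) = 0.01078 kg/m³.
(x−vt)²/(4Dt) = (1.5944)²/(4 × 0.0369 × 36.0) = 0.4784; exp(−0.4784) = 0.6198.
C = 0.01078 × 0.6198 = 0.00668 kg/m³.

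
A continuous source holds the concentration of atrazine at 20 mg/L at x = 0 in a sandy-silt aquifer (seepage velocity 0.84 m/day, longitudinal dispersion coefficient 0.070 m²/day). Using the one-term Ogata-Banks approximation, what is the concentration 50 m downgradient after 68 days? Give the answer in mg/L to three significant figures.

For a continuous step input, C/C₀ ≈ ½·erfc((x−vt)/(2√(Dt))).
vt = 0.84 × 68 = 57.12 m and 2√(Dt) = 2√(0.070 × 68) = 4.363 m.
Argument (x−vt)/(2√(Dt)) = (50 − 57.12)/4.363 = -1.632; ½·erfc(-1.632) = 0.9895.
C = 20 × 0.9895 = 19.8 mg/L.

19.8 mg/L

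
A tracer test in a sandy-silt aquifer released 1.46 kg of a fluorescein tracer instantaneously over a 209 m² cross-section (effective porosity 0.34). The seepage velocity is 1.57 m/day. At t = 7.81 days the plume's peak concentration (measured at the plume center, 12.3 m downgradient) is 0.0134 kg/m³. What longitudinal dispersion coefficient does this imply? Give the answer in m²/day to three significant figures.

0.0240 m²/day

At the plume center C_max = M/(n_e·A·√(4πDt)), so D = M²/(4πt·(n_e·A·C_max)²).
n_e·A·C_max = 0.34 × 209 × 0.0134 = 0.9522 kg/m.
D = 1.46²/(4π × 7.81 × 0.9522²) = 0.0240 m²/day.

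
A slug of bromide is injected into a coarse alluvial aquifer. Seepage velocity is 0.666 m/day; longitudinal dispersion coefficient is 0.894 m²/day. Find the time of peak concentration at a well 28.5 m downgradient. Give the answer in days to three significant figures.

For the 1D instantaneous-source solution, setting ∂C/∂t = 0 at fixed x gives v²t² + 2Dt − x² = 0, so t = (√(D² + v²x²) − D)/v².
√(D² + v²x²) = √(0.894² + 0.666² × 28.5²) = 19.00; v² = 0.443556.
t = (19.00 − 0.894)/0.443556 = 40.8 days (vs. the pure-advection estimate x/v = 42.8 d).

40.8 days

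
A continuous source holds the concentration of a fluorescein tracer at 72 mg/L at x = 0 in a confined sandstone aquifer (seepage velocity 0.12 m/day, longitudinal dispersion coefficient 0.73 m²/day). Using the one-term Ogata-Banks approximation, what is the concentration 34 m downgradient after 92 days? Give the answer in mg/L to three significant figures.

For a continuous step input, C/C₀ ≈ ½·erfc((x−vt)/(2√(Dt))).
vt = 0.12 × 92 = 11.04 m and 2√(Dt) = 2√(0.73 × 92) = 16.39 m.
Argument (x−vt)/(2√(Dt)) = (34 − 11.04)/16.39 = 1.401; ½·erfc(1.401) = 0.02378.
C = 72 × 0.02378 = 1.71 mg/L.

1.71 mg/L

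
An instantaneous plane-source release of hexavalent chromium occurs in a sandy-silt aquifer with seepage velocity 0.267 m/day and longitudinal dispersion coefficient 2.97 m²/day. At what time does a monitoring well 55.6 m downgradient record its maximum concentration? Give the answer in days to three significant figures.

171 days

For the 1D instantaneous-source solution, setting ∂C/∂t = 0 at fixed x gives v²t² + 2Dt − x² = 0, so t = (√(D² + v²x²) − D)/v².
√(D² + v²x²) = √(2.97² + 0.267² × 55.6²) = 15.14; v² = 0.071289.
t = (15.14 − 2.97)/0.071289 = 171 days (vs. the pure-advection estimate x/v = 208 d).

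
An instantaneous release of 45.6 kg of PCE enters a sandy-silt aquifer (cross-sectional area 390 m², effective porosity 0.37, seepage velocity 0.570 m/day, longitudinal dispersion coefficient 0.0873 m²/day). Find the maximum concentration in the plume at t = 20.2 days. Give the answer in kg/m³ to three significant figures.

0.0671 kg/m³

The peak of an instantaneous 1D plume sits at x = vt; there the Gaussian factor is 1 and C_max = M/(n_e·A·√(4πDt)), where n_e·A is the pore area the mass is dissolved in.
√(4πDt) = √(4π × 0.0873 × 20.2) = 4.707 m, so C_max = 45.6/(0.37 × 390 × 4.707) = 0.0671 kg/m³.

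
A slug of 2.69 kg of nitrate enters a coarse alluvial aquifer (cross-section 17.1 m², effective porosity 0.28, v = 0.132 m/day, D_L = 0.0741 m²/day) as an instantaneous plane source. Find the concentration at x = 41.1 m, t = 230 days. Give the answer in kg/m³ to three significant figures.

0.00707 kg/m³

For an instantaneous plane source, C(x,t) = M/(n_e·A·√(4πDt)) · exp(−(x−vt)²/(4Dt)), with n_e·A the pore (flow) area.
Plume center vt = 0.132 × 230 = 30.36 m, so the well at 41.1 m is 10.74 m downgradient of the peak.
√(4πDt) = 14.63 m, giving peak height M/(n_e·A·√(4πDt)) = 2.69/(0.28 × 17.1 × 14.63) = 0.03840 kg/m³.
(x−vt)²/(4Dt) = (10.74)²/(4 × 0.0741 × 230) = 1.692; exp(−1.692) = 0.1842.
C = 0.03840 × 0.1842 = 0.00707 kg/m³.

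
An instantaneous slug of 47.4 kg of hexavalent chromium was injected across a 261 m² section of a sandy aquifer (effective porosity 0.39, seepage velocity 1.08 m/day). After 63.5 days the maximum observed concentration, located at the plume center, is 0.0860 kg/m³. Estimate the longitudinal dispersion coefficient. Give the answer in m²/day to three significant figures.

At the plume center C_max = M/(n_e·A·√(4πDt)), so D = M²/(4πt·(n_e·A·C_max)²).
n_e·A·C_max = 0.39 × 261 × 0.0860 = 8.754 kg/m.
D = 47.4²/(4π × 63.5 × 8.754²) = 0.0367 m²/day.

0.0367 m²/day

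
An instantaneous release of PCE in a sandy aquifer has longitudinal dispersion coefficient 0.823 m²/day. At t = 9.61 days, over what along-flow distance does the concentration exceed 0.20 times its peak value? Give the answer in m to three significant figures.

The plume is Gaussian with σ = √(2Dt) = √(2 × 0.823 × 9.61) = 3.977 m.
C/C_peak = exp(−Δx²/(2σ²)) = 0.20 ⇒ Δx = σ·√(−2 ln 0.20) = 3.977 × 1.794 = 7.135 m.
Width = 2Δx = 14.3 m.

14.3 m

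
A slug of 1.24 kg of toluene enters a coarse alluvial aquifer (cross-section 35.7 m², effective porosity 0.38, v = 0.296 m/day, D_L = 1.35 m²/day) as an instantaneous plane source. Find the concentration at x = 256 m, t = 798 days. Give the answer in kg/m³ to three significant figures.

0.000717 kg/m³

For an instantaneous plane source, C(x,t) = M/(n_e·A·√(4πDt)) · exp(−(x−vt)²/(4Dt)), with n_e·A the pore (flow) area.
Plume center vt = 0.296 × 798 = 236.208 m, so the well at 256 m is 19.792 m downgradient of the peak.
√(4πDt) = 116.4 m, giving peak height M/(n_e·A·√(4πDt)) = 1.24/(0.38 × 35.7 × 116.4) = 0.0007853 kg/m³.
(x−vt)²/(4Dt) = (19.792)²/(4 × 1.35 × 798) = 0.09090; exp(−0.09090) = 0.9131.
C = 0.0007853 × 0.9131 = 0.000717 kg/m³.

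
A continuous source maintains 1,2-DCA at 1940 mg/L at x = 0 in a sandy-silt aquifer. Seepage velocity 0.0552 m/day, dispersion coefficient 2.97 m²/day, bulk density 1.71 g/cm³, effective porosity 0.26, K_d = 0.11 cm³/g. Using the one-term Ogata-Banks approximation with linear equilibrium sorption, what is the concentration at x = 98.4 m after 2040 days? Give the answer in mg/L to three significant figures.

Retardation factor R = 1 + ρ_b·K_d/n = 1 + 1.71 × 0.11/0.26 = 1.723.
Sorption retards both mechanisms: v_R = v/R = 0.03204 m/day, D_R = D/R = 1.724 m²/day.
v_R·t = 0.03204 × 2040 = 65.3616 m; 2√(D_R t) = 118.6 m; argument = (98.4 − 65.3616)/118.6 = 0.2786.
C = C₀ × ½·erfc(0.2786) = 1940 × 0.3468 = 673 mg/L.

673 mg/L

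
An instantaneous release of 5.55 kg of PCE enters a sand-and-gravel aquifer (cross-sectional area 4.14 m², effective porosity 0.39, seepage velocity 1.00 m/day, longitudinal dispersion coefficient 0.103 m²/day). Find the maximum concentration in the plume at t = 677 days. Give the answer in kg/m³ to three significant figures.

0.116 kg/m³

The peak of an instantaneous 1D plume sits at x = vt; there the Gaussian factor is 1 and C_max = M/(n_e·A·√(4πDt)), where n_e·A is the pore area the mass is dissolved in.
√(4πDt) = √(4π × 0.103 × 677) = 29.60 m, so C_max = 5.55/(0.39 × 4.14 × 29.60) = 0.116 kg/m³.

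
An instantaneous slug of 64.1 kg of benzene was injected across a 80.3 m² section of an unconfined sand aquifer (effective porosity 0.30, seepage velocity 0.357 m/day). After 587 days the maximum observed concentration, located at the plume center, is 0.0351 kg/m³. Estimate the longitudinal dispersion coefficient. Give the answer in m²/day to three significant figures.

0.779 m²/day

At the plume center C_max = M/(n_e·A·√(4πDt)), so D = M²/(4πt·(n_e·A·C_max)²).
n_e·A·C_max = 0.30 × 80.3 × 0.0351 = 0.8456 kg/m.
D = 64.1²/(4π × 587 × 0.8456²) = 0.779 m²/day.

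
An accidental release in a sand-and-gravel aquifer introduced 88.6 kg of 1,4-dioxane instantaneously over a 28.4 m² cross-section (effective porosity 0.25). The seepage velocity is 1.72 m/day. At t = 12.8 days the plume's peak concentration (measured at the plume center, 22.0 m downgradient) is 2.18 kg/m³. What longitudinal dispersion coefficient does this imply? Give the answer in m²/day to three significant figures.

0.204 m²/day

At the plume center C_max = M/(n_e·A·√(4πDt)), so D = M²/(4πt·(n_e·A·C_max)²).
n_e·A·C_max = 0.25 × 28.4 × 2.18 = 15.48 kg/m.
D = 88.6²/(4π × 12.8 × 15.48²) = 0.204 m²/day.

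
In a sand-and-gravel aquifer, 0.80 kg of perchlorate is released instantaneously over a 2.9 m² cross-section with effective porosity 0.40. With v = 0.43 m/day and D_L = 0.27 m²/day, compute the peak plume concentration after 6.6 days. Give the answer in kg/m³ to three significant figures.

0.146 kg/m³

The peak of an instantaneous 1D plume sits at x = vt; there the Gaussian factor is 1 and C_max = M/(n_e·A·√(4πDt)), where n_e·A is the pore area the mass is dissolved in.
√(4πDt) = √(4π × 0.27 × 6.6) = 4.732 m, so C_max = 0.80/(0.40 × 2.9 × 4.732) = 0.146 kg/m³.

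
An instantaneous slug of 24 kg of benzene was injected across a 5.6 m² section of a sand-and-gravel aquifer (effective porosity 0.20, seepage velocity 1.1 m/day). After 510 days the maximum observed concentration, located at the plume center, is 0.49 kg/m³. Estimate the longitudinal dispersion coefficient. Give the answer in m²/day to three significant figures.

At the plume center C_max = M/(n_e·A·√(4πDt)), so D = M²/(4πt·(n_e·A·C_max)²).
n_e·A·C_max = 0.20 × 5.6 × 0.49 = 0.5488 kg/m.
D = 24²/(4π × 510 × 0.5488²) = 0.298 m²/day.

0.298 m²/day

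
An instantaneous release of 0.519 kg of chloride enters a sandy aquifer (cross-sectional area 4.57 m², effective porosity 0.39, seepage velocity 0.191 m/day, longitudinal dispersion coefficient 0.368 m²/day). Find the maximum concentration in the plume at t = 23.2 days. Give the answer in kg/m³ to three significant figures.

The peak of an instantaneous 1D plume sits at x = vt; there the Gaussian factor is 1 and C_max = M/(n_e·A·√(4πDt)), where n_e·A is the pore area the mass is dissolved in.
√(4πDt) = √(4π × 0.368 × 23.2) = 10.36 m, so C_max = 0.519/(0.39 × 4.57 × 10.36) = 0.0281 kg/m³.

0.0281 kg/m³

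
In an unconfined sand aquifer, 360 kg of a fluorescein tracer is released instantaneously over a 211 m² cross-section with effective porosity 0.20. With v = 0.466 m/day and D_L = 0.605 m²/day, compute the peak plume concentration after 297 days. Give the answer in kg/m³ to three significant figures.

The peak of an instantaneous 1D plume sits at x = vt; there the Gaussian factor is 1 and C_max = M/(n_e·A·√(4πDt)), where n_e·A is the pore area the mass is dissolved in.
√(4πDt) = √(4π × 0.605 × 297) = 47.52 m, so C_max = 360/(0.20 × 211 × 47.52) = 0.180 kg/m³.

0.180 kg/m³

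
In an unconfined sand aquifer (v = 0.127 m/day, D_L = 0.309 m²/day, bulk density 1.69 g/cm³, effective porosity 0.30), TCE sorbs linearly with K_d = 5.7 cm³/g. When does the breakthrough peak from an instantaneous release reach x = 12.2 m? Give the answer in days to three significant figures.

2610 days

Retardation factor R = 1 + ρ_b·K_d/n = 1 + 1.69 × 5.7/0.30 = 33.11.
Sorption retards both mechanisms: v_R = v/R = 0.003836 m/day, D_R = D/R = 0.009333 m²/day.
Peak time from v_R²t² + 2D_R t − x² = 0: t = (√(D_R² + v_R²x²) − D_R)/v_R².
√(D_R² + v_R²x²) = √(0.009333² + 0.003836² × 12.2²) = 0.04772; v_R² = 1.471e-05.
t = (0.04772 − 0.009333)/1.471e-05 = 2610 days.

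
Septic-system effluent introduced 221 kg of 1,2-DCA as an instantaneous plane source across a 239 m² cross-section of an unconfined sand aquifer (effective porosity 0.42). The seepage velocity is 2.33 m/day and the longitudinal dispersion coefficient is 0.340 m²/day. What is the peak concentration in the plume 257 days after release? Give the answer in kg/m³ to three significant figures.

The peak of an instantaneous 1D plume sits at x = vt; there the Gaussian factor is 1 and C_max = M/(n_e·A·√(4πDt)), where n_e·A is the pore area the mass is dissolved in.
√(4πDt) = √(4π × 0.340 × 257) = 33.14 m, so C_max = 221/(0.42 × 239 × 33.14) = 0.0664 kg/m³.

0.0664 kg/m³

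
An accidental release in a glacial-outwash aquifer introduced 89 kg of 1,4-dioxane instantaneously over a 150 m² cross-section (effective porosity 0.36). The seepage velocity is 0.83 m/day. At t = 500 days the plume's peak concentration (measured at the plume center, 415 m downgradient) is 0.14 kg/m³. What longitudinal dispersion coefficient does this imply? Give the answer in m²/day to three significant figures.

At the plume center C_max = M/(n_e·A·√(4πDt)), so D = M²/(4πt·(n_e·A·C_max)²).
n_e·A·C_max = 0.36 × 150 × 0.14 = 7.560 kg/m.
D = 89²/(4π × 500 × 7.560²) = 0.0221 m²/day.

0.0221 m²/day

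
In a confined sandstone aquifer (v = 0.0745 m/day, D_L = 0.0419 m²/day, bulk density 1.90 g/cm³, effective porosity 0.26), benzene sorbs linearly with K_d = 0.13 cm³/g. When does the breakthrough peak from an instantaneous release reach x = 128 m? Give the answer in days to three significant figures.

3340 days

Retardation factor R = 1 + ρ_b·K_d/n = 1 + 1.90 × 0.13/0.26 = 1.950.
Sorption retards both mechanisms: v_R = v/R = 0.03821 m/day, D_R = D/R = 0.02149 m²/day.
Peak time from v_R²t² + 2D_R t − x² = 0: t = (√(D_R² + v_R²x²) − D_R)/v_R².
√(D_R² + v_R²x²) = √(0.02149² + 0.03821² × 128²) = 4.891; v_R² = 0.001460.
t = (4.891 − 0.02149)/0.001460 = 3340 days.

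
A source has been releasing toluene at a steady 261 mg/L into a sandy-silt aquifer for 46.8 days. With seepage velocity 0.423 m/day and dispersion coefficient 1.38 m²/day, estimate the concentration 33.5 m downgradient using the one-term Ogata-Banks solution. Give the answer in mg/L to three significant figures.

29.7 mg/L

For a continuous step input, C/C₀ ≈ ½·erfc((x−vt)/(2√(Dt))).
vt = 0.423 × 46.8 = 19.7964 m and 2√(Dt) = 2√(1.38 × 46.8) = 16.07 m.
Argument (x−vt)/(2√(Dt)) = (33.5 − 19.7964)/16.07 = 0.8527; ½·erfc(0.8527) = 0.1139.
C = 261 × 0.1139 = 29.7 mg/L.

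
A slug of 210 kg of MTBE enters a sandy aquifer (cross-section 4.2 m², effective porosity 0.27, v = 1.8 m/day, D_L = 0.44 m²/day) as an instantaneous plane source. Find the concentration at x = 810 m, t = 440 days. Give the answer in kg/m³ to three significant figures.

2.47 kg/m³

For an instantaneous plane source, C(x,t) = M/(n_e·A·√(4πDt)) · exp(−(x−vt)²/(4Dt)), with n_e·A the pore (flow) area.
Plume center vt = 1.8 × 440 = 792 m, so the well at 810 m is 18 m downgradient of the peak.
√(4πDt) = 49.32 m, giving peak height M/(n_e·A·√(4πDt)) = 210/(0.27 × 4.2 × 49.32) = 3.755 kg/m³.
(x−vt)²/(4Dt) = (18)²/(4 × 0.44 × 440) = 0.4184; exp(−0.4184) = 0.6581.
C = 3.755 × 0.6581 = 2.47 kg/m³.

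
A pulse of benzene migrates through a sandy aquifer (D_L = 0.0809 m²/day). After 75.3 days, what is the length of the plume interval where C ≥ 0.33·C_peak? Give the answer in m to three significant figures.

The plume is Gaussian with σ = √(2Dt) = √(2 × 0.0809 × 75.3) = 3.490 m.
C/C_peak = exp(−Δx²/(2σ²)) = 0.33 ⇒ Δx = σ·√(−2 ln 0.33) = 3.490 × 1.489 = 5.197 m.
Width = 2Δx = 10.4 m.

10.4 m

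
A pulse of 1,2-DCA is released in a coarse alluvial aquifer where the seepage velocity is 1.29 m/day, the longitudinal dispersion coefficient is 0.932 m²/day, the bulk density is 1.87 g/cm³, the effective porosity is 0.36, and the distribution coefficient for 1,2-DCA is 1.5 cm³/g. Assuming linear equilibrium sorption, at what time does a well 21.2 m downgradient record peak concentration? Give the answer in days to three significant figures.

Retardation factor R = 1 + ρ_b·K_d/n = 1 + 1.87 × 1.5/0.36 = 8.792.
Sorption retards both mechanisms: v_R = v/R = 0.1467 m/day, D_R = D/R = 0.1060 m²/day.
Peak time from v_R²t² + 2D_R t − x² = 0: t = (√(D_R² + v_R²x²) − D_R)/v_R².
√(D_R² + v_R²x²) = √(0.1060² + 0.1467² × 21.2²) = 3.112; v_R² = 0.02152.
t = (3.112 − 0.1060)/0.02152 = 140 days.

140 days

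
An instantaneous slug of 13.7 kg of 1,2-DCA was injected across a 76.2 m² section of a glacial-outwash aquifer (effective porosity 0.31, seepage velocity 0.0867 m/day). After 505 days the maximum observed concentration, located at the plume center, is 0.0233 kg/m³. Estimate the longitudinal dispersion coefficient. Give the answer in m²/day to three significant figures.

0.0976 m²/day

At the plume center C_max = M/(n_e·A·√(4πDt)), so D = M²/(4πt·(n_e·A·C_max)²).
n_e·A·C_max = 0.31 × 76.2 × 0.0233 = 0.5504 kg/m.
D = 13.7²/(4π × 505 × 0.5504²) = 0.0976 m²/day.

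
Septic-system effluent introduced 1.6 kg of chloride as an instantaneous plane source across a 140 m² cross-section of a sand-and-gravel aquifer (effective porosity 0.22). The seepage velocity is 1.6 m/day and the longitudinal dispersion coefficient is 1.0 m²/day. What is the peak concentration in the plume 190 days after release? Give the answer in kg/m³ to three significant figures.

0.00106 kg/m³

The peak of an instantaneous 1D plume sits at x = vt; there the Gaussian factor is 1 and C_max = M/(n_e·A·√(4πDt)), where n_e·A is the pore area the mass is dissolved in.
√(4πDt) = √(4π × 1.0 × 190) = 48.86 m, so C_max = 1.6/(0.22 × 140 × 48.86) = 0.00106 kg/m³.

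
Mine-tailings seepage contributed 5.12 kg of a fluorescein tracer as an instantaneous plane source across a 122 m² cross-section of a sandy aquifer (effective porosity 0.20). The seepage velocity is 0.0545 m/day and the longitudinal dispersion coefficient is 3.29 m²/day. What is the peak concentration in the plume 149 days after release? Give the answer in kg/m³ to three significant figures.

The peak of an instantaneous 1D plume sits at x = vt; there the Gaussian factor is 1 and C_max = M/(n_e·A·√(4πDt)), where n_e·A is the pore area the mass is dissolved in.
√(4πDt) = √(4π × 3.29 × 149) = 78.49 m, so C_max = 5.12/(0.20 × 122 × 78.49) = 0.00267 kg/m³.

0.00267 kg/m³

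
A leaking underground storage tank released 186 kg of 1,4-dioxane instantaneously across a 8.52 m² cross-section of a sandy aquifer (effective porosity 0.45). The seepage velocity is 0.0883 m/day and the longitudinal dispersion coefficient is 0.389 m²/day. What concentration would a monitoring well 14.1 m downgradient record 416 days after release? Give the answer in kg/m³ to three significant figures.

For an instantaneous plane source, C(x,t) = M/(n_e·A·√(4πDt)) · exp(−(x−vt)²/(4Dt)), with n_e·A the pore (flow) area.
Plume center vt = 0.0883 × 416 = 36.7328 m, so the well at 14.1 m is 22.6328 m upgradient of the peak.
√(4πDt) = 45.09 m, giving peak height M/(n_e·A·√(4πDt)) = 186/(0.45 × 8.52 × 45.09) = 1.076 kg/m³.
(x−vt)²/(4Dt) = (-22.6328)²/(4 × 0.389 × 416) = 0.7914; exp(−0.7914) = 0.4532.
C = 1.076 × 0.4532 = 0.488 kg/m³.

0.488 kg/m³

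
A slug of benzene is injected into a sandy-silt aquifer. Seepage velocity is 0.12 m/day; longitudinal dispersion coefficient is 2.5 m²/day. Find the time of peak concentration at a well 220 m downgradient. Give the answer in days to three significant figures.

For the 1D instantaneous-source solution, setting ∂C/∂t = 0 at fixed x gives v²t² + 2Dt − x² = 0, so t = (√(D² + v²x²) − D)/v².
√(D² + v²x²) = √(2.5² + 0.12² × 220²) = 26.52; v² = 0.0144.
t = (26.52 − 2.5)/0.0144 = 1670 days (vs. the pure-advection estimate x/v = 1830 d).

1670 days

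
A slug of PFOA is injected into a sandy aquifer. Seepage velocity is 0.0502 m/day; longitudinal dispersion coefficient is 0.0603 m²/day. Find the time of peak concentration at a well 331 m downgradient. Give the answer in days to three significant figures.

For the 1D instantaneous-source solution, setting ∂C/∂t = 0 at fixed x gives v²t² + 2Dt − x² = 0, so t = (√(D² + v²x²) − D)/v².
√(D² + v²x²) = √(0.0603² + 0.0502² × 331²) = 16.62; v² = 0.00252004.
t = (16.62 − 0.0603)/0.00252004 = 6570 days (vs. the pure-advection estimate x/v = 6590 d).

6570 days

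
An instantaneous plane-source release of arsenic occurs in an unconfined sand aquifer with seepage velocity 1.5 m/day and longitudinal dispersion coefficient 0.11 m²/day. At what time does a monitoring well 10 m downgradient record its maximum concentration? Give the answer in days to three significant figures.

6.62 days

For the 1D instantaneous-source solution, setting ∂C/∂t = 0 at fixed x gives v²t² + 2Dt − x² = 0, so t = (√(D² + v²x²) − D)/v².
√(D² + v²x²) = √(0.11² + 1.5² × 10²) = 15.00; v² = 2.25.
t = (15.00 − 0.11)/2.25 = 6.62 days (vs. the pure-advection estimate x/v = 6.67 d).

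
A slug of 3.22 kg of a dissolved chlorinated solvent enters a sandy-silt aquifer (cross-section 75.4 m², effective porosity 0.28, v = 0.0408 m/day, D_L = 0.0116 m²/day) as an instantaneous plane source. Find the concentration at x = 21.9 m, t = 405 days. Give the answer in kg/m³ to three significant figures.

For an instantaneous plane source, C(x,t) = M/(n_e·A·√(4πDt)) · exp(−(x−vt)²/(4Dt)), with n_e·A the pore (flow) area.
Plume center vt = 0.0408 × 405 = 16.524 m, so the well at 21.9 m is 5.376 m downgradient of the peak.
√(4πDt) = 7.684 m, giving peak height M/(n_e·A·√(4πDt)) = 3.22/(0.28 × 75.4 × 7.684) = 0.01985 kg/m³.
(x−vt)²/(4Dt) = (5.376)²/(4 × 0.0116 × 405) = 1.538; exp(−1.538) = 0.2148.
C = 0.01985 × 0.2148 = 0.00426 kg/m³.

0.00426 kg/m³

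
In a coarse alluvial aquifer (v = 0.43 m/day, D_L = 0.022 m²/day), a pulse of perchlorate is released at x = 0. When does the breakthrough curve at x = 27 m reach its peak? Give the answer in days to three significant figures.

62.7 days

For the 1D instantaneous-source solution, setting ∂C/∂t = 0 at fixed x gives v²t² + 2Dt − x² = 0, so t = (√(D² + v²x²) − D)/v².
√(D² + v²x²) = √(0.022² + 0.43² × 27²) = 11.61; v² = 0.1849.
t = (11.61 − 0.022)/0.1849 = 62.7 days (vs. the pure-advection estimate x/v = 62.8 d).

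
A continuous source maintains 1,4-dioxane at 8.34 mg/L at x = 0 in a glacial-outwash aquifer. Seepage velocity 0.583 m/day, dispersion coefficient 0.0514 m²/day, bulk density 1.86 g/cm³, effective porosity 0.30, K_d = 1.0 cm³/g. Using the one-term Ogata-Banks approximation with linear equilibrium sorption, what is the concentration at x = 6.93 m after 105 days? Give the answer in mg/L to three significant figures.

7.51 mg/L

Retardation factor R = 1 + ρ_b·K_d/n = 1 + 1.86 × 1.0/0.30 = 7.200.
Sorption retards both mechanisms: v_R = v/R = 0.08097 m/day, D_R = D/R = 0.007139 m²/day.
v_R·t = 0.08097 × 105 = 8.50185 m; 2√(D_R t) = 1.732 m; argument = (6.93 − 8.50185)/1.732 = -0.9075.
C = C₀ × ½·erfc(-0.9075) = 8.34 × 0.9003 = 7.51 mg/L.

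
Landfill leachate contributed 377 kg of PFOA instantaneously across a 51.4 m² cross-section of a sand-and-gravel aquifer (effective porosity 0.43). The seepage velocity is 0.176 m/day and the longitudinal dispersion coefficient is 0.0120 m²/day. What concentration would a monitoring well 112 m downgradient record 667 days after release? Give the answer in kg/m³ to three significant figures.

For an instantaneous plane source, C(x,t) = M/(n_e·A·√(4πDt)) · exp(−(x−vt)²/(4Dt)), with n_e·A the pore (flow) area.
Plume center vt = 0.176 × 667 = 117.392 m, so the well at 112 m is 5.392 m upgradient of the peak.
√(4πDt) = 10.03 m, giving peak height M/(n_e·A·√(4πDt)) = 377/(0.43 × 51.4 × 10.03) = 1.701 kg/m³.
(x−vt)²/(4Dt) = (-5.392)²/(4 × 0.0120 × 667) = 0.9081; exp(−0.9081) = 0.4033.
C = 1.701 × 0.4033 = 0.686 kg/m³.

0.686 kg/m³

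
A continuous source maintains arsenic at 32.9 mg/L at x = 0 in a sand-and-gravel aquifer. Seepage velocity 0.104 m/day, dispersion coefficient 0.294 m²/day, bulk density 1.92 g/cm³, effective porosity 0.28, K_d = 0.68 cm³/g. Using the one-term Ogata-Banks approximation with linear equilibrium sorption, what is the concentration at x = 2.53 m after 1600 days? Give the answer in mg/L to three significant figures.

32.3 mg/L

Retardation factor R = 1 + ρ_b·K_d/n = 1 + 1.92 × 0.68/0.28 = 5.663.
Sorption retards both mechanisms: v_R = v/R = 0.01836 m/day, D_R = D/R = 0.05192 m²/day.
v_R·t = 0.01836 × 1600 = 29.376 m; 2√(D_R t) = 18.23 m; argument = (2.53 − 29.376)/18.23 = -1.473.
C = C₀ × ½·erfc(-1.473) = 32.9 × 0.9814 = 32.3 mg/L.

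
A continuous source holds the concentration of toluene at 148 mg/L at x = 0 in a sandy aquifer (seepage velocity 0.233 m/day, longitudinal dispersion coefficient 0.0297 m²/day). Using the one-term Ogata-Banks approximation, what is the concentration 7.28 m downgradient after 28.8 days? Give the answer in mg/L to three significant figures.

49.1 mg/L

For a continuous step input, C/C₀ ≈ ½·erfc((x−vt)/(2√(Dt))).
vt = 0.233 × 28.8 = 6.7104 m and 2√(Dt) = 2√(0.0297 × 28.8) = 1.850 m.
Argument (x−vt)/(2√(Dt)) = (7.28 − 6.7104)/1.850 = 0.3079; ½·erfc(0.3079) = 0.3316.
C = 148 × 0.3316 = 49.1 mg/L.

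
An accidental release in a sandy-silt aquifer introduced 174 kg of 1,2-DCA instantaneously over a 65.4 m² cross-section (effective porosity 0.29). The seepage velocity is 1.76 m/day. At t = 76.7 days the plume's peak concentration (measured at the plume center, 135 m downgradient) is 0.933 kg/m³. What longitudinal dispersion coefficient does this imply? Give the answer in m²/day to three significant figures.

At the plume center C_max = M/(n_e·A·√(4πDt)), so D = M²/(4πt·(n_e·A·C_max)²).
n_e·A·C_max = 0.29 × 65.4 × 0.933 = 17.70 kg/m.
D = 174²/(4π × 76.7 × 17.70²) = 0.100 m²/day.

0.100 m²/day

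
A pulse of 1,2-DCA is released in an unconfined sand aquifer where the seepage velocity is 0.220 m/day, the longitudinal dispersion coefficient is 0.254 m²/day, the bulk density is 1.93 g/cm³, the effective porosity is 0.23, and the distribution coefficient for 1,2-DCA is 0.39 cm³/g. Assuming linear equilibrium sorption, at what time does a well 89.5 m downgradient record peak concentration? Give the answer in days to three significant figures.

Retardation factor R = 1 + ρ_b·K_d/n = 1 + 1.93 × 0.39/0.23 = 4.273.
Sorption retards both mechanisms: v_R = v/R = 0.05149 m/day, D_R = D/R = 0.05944 m²/day.
Peak time from v_R²t² + 2D_R t − x² = 0: t = (√(D_R² + v_R²x²) − D_R)/v_R².
√(D_R² + v_R²x²) = √(0.05944² + 0.05149² × 89.5²) = 4.609; v_R² = 0.002651.
t = (4.609 − 0.05944)/0.002651 = 1720 days.

1720 days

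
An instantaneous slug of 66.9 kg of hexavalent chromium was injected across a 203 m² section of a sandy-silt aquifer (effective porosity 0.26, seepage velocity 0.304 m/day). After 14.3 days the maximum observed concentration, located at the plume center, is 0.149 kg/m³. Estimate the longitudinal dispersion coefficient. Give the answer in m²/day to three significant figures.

0.403 m²/day

At the plume center C_max = M/(n_e·A·√(4πDt)), so D = M²/(4πt·(n_e·A·C_max)²).
n_e·A·C_max = 0.26 × 203 × 0.149 = 7.864 kg/m.
D = 66.9²/(4π × 14.3 × 7.864²) = 0.403 m²/day.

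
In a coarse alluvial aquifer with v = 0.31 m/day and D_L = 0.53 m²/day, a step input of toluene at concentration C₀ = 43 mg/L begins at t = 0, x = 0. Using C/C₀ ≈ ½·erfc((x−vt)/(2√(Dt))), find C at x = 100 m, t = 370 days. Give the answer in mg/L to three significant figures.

For a continuous step input, C/C₀ ≈ ½·erfc((x−vt)/(2√(Dt))).
vt = 0.31 × 370 = 114.7 m and 2√(Dt) = 2√(0.53 × 370) = 28.01 m.
Argument (x−vt)/(2√(Dt)) = (100 − 114.7)/28.01 = -0.5248; ½·erfc(-0.5248) = 0.7710.
C = 43 × 0.7710 = 33.2 mg/L.

33.2 mg/L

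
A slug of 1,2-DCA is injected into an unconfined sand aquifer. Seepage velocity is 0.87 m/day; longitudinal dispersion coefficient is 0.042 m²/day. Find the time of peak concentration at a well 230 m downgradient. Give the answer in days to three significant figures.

264 days

For the 1D instantaneous-source solution, setting ∂C/∂t = 0 at fixed x gives v²t² + 2Dt − x² = 0, so t = (√(D² + v²x²) − D)/v².
√(D² + v²x²) = √(0.042² + 0.87² × 230²) = 200.1; v² = 0.7569.
t = (200.1 − 0.042)/0.7569 = 264 days (vs. the pure-advection estimate x/v = 264 d).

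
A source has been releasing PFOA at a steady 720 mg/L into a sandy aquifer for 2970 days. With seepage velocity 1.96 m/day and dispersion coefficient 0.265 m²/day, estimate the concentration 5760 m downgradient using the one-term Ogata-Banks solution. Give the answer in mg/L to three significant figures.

For a continuous step input, C/C₀ ≈ ½·erfc((x−vt)/(2√(Dt))).
vt = 1.96 × 2970 = 5821.2 m and 2√(Dt) = 2√(0.265 × 2970) = 56.11 m.
Argument (x−vt)/(2√(Dt)) = (5760 − 5821.2)/56.11 = -1.091; ½·erfc(-1.091) = 0.9386.
C = 720 × 0.9386 = 676 mg/L.

676 mg/L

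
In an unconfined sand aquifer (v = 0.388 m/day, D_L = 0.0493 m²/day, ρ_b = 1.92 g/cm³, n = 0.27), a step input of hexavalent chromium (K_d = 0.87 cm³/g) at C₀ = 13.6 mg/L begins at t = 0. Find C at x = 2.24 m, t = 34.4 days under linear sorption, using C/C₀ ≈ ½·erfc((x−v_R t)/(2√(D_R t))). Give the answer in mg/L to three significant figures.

Retardation factor R = 1 + ρ_b·K_d/n = 1 + 1.92 × 0.87/0.27 = 7.187.
Sorption retards both mechanisms: v_R = v/R = 0.05399 m/day, D_R = D/R = 0.006860 m²/day.
v_R·t = 0.05399 × 34.4 = 1.857256 m; 2√(D_R t) = 0.9716 m; argument = (2.24 − 1.857256)/0.9716 = 0.3939.
C = C₀ × ½·erfc(0.3939) = 13.6 × 0.2887 = 3.93 mg/L.

3.93 mg/L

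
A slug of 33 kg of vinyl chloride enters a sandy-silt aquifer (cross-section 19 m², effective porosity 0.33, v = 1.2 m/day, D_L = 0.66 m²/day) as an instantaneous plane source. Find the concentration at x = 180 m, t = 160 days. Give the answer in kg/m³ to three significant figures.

0.103 kg/m³

For an instantaneous plane source, C(x,t) = M/(n_e·A·√(4πDt)) · exp(−(x−vt)²/(4Dt)), with n_e·A the pore (flow) area.
Plume center vt = 1.2 × 160 = 192 m, so the well at 180 m is 12 m upgradient of the peak.
√(4πDt) = 36.43 m, giving peak height M/(n_e·A·√(4πDt)) = 33/(0.33 × 19 × 36.43) = 0.1445 kg/m³.
(x−vt)²/(4Dt) = (-12)²/(4 × 0.66 × 160) = 0.3409; exp(−0.3409) = 0.7111.
C = 0.1445 × 0.7111 = 0.103 kg/m³.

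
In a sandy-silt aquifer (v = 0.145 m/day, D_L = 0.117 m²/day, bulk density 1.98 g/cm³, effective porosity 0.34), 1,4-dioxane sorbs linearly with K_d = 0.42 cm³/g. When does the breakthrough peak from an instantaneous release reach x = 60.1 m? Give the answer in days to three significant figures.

Retardation factor R = 1 + ρ_b·K_d/n = 1 + 1.98 × 0.42/0.34 = 3.446.
Sorption retards both mechanisms: v_R = v/R = 0.04208 m/day, D_R = D/R = 0.03395 m²/day.
Peak time from v_R²t² + 2D_R t − x² = 0: t = (√(D_R² + v_R²x²) − D_R)/v_R².
√(D_R² + v_R²x²) = √(0.03395² + 0.04208² × 60.1²) = 2.529; v_R² = 0.001771.
t = (2.529 − 0.03395)/0.001771 = 1410 days.

1410 days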